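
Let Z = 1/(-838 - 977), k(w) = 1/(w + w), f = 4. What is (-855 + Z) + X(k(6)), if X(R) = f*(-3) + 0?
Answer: -1573606/1815 ≈ -867.00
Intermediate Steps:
k(w) = 1/(2*w)
X(R) = -12 (X(R) = 4*(-3) + 0 = -12 + 0 = -12)
Z = -1/1815 (Z = 1/(-1815) = -1/1815 ≈ -0.00055096)
(-855 + Z) + X(k(6)) = (-855 - 1/1815) - 12 = -1551826/1815 - 12 = -1573606/1815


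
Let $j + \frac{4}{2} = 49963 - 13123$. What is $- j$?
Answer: $-36838$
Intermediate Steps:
$j = 36838$ ($j = -2 + \left(49963 - 13123\right) = -2 + 36840 = 36838$)
$- j = \left(-1\right) 36838 = -36838$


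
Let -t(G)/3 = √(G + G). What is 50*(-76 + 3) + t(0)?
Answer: -3650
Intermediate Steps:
t(G) = -3*√2*√G (t(G) = -3*√(G + G) = -3*√2*√G)
50*(-76 + 3) + t(0) = 50*(-76 + 3) - 3*√2*√0 = 50*(-73) - 3*√2*0 = -3650 + 0 = -3650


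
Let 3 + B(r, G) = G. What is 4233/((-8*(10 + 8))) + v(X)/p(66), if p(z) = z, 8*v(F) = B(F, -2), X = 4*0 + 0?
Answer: -7763/264 ≈ -29.405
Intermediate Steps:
X = 0 (X = 0 + 0 = 0)
B(r, G) = -3 + G
v(F) = -5/8 (v(F) = (-3 - 2)/8 = (⅛)*(-5) = -5/8)
4233/((-8*(10 + 8))) + v(X)/p(66) = 4233/((-8*(10 + 8))) - 5/8/66 = 4233/((-8*18)) - 5/8*1/66 = 4233/(-144) - 5/528 = 4233*(-1/144) - 5/528 = -1411/48 - 5/528 = -7763/264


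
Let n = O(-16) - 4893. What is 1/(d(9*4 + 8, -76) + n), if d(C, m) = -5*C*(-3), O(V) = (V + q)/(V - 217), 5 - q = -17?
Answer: -233/986295 ≈ -0.00023624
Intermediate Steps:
q = 22 (q = 5 - 1*(-17) = 5 + 17 = 22)
O(V) = (22 + V)/(-217 + V) (O(V) = (V + 22)/(V - 217) = (22 + V)/(-217 + V))
d(C, m) = 15*C
n = -1140075/233 (n = (22 - 16)/(-217 - 16) - 4893 = 6/(-233) - 4893 = -1/233*6 - 4893 = -6/233 - 4893 = -1140075/233 ≈ -4893.0)
1/(d(9*4 + 8, -76) + n) = 1/(15*(9*4 + 8) - 1140075/233) = 1/(15*(36 + 8) - 1140075/233) = 1/(15*44 - 1140075/233) = 1/(660 - 1140075/233) = 1/(-986295/233) = -233/986295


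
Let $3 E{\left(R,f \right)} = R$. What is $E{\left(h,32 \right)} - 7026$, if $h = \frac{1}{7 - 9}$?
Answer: $- \frac{42157}{6} \approx -7026.2$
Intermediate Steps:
$h = - \frac{1}{2}$ ($h = \frac{1}{-2} = - \frac{1}{2} \approx -0.5$)
$E{\left(R,f \right)} = \frac{R}{3}$
$E{\left(h,32 \right)} - 7026 = \frac{1}{3} \left(- \frac{1}{2}\right) - 7026 = - \frac{1}{6} - 7026 = - \frac{42157}{6}$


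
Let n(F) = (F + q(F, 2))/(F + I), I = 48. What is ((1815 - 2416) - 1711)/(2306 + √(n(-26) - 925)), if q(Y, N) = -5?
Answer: -117292384/117008373 + 2312*I*√448382/117008373 ≈ -1.0024 + 0.013231*I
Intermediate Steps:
n(F) = (-5 + F)/(48 + F) (n(F) = (F - 5)/(F + 48) = (-5 + F)/(48 + F))
((1815 - 2416) - 1711)/(2306 + √(n(-26) - 925)) = ((1815 - 2416) - 1711)/(2306 + √((-5 - 26)/(48 - 26) - 925)) = (-601 - 1711)/(2306 + √(-31/22 - 925)) = -2312/(2306 + √((1/22)*(-31) - 925)) = -2312/(2306 + √(-31/22 - 925)) = -2312/(2306 + √(-20381/22)) = -2312/(2306 + I*√448382/22)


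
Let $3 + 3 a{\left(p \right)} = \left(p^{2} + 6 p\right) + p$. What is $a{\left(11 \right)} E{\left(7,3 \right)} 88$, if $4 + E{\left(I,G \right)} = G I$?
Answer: $97240$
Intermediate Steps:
$E{\left(I,G \right)} = -4 + G I$
$a{\left(p \right)} = -1 + \frac{p^{2}}{3} + \frac{7 p}{3}$ ($a{\left(p \right)} = -1 + \frac{\left(p^{2} + 6 p\right) + p}{3} = -1 + \frac{p^{2} + 7 p}{3} = -1 + \left(\frac{p^{2}}{3} + \frac{7 p}{3}\right) = -1 + \frac{p^{2}}{3} + \frac{7 p}{3}$)
$a{\left(11 \right)} E{\left(7,3 \right)} 88 = \left(-1 + \frac{11^{2}}{3} + \frac{7}{3} \cdot 11\right) \left(-4 + 3 \cdot 7\right) 88 = \left(-1 + \frac{1}{3} \cdot 121 + \frac{77}{3}\right) \left(-4 + 21\right) 88 = \left(-1 + \frac{121}{3} + \frac{77}{3}\right) 17 \cdot 88 = 65 \cdot 17 \cdot 88 = 1105 \cdot 88 = 97240$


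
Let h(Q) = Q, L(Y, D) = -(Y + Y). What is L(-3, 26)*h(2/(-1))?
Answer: -12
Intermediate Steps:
L(Y, D) = -2*Y
L(-3, 26)*h(2/(-1)) = (-2*(-3))*(2/(-1)) = 6*(2*(-1)) = 6*(-2) = -12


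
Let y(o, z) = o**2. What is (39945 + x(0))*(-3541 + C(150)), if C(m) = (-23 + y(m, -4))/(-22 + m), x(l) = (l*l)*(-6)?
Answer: -17207147595/128 ≈ -1.3443e+8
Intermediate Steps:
x(l) = -6*l**2 (x(l) = l**2*(-6) = -6*l**2)
C(m) = (-23 + m**2)/(-22 + m)
(39945 + x(0))*(-3541 + C(150)) = (39945 - 6*0**2)*(-3541 + (-23 + 150**2)/(-22 + 150)) = (39945 - 6*0)*(-3541 + (-23 + 22500)/128) = (39945 + 0)*(-3541 + (1/128)*22477) = 39945*(-3541 + 22477/128) = 39945*(-430771/128) = -17207147595/128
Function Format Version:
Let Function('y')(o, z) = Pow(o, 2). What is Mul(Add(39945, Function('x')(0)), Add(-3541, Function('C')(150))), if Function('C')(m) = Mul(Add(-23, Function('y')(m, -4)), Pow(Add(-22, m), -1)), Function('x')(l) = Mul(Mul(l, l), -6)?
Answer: Rational(-17207147595, 128) ≈ -1.3443e+8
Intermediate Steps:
Function('x')(l) = Mul(-6, Pow(l, 2)) (Function('x')(l) = Mul(Pow(l, 2), -6) = Mul(-6, Pow(l, 2)))
Function('C')(m) = Mul(Pow(Add(-22, m), -1), Add(-23, Pow(m, 2))) (Function('C')(m) = Mul(Add(-23, Pow(m, 2)), Pow(Add(-22, m), -1)) = Mul(Pow(Add(-22, m), -1), Add(-23, Pow(m, 2))))
Mul(Add(39945, Function('x')(0)), Add(-3541, Function('C')(150))) = Mul(Add(39945, Mul(-6, Pow(0, 2))), Add(-3541, Mul(Pow(Add(-22, 150), -1), Add(-23, Pow(150, 2))))) = Mul(Add(39945, Mul(-6, 0)), Add(-3541, Mul(Pow(128, -1), Add(-23, 22500)))) = Mul(Add(39945, 0), Add(-3541, Mul(Rational(1, 128), 22477))) = Mul(39945, Add(-3541, Rational(22477, 128))) = Mul(39945, Rational(-430771, 128)) = Rational(-17207147595, 128)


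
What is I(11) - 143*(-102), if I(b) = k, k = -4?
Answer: 14582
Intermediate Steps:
I(b) = -4
I(11) - 143*(-102) = -4 - 143*(-102) = -4 + 14586 = 14582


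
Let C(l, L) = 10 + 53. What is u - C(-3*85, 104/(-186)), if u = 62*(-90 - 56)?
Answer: -9115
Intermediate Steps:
C(l, L) = 63
u = -9052 (u = 62*(-146) = -9052)
u - C(-3*85, 104/(-186)) = -9052 - 1*63 = -9052 - 63 = -9115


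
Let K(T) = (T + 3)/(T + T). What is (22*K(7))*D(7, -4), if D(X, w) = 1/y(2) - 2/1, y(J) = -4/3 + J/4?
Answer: -352/7 ≈ -50.286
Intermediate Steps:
K(T) = (3 + T)/(2*T) (K(T) = (3 + T)/((2*T)) = (3 + T)*(1/(2*T)) = (3 + T)/(2*T))
y(J) = -4/3 + J/4 (y(J) = -4*⅓ + J*(¼) = -4/3 + J/4)
D(X, w) = -16/5 (D(X, w) = 1/(-4/3 + (¼)*2) - 2/1 = 1/(-4/3 + ½) - 2*1 = 1/(-⅚) - 2 = 1*(-6/5) - 2 = -6/5 - 2 = -16/5)
(22*K(7))*D(7, -4) = (22*((½)*(3 + 7)/7))*(-16/5) = (22*((½)*(⅐)*10))*(-16/5) = (22*(5/7))*(-16/5) = (110/7)*(-16/5) = -352/7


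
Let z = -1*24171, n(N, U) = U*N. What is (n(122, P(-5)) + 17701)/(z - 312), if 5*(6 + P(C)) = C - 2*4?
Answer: -27753/40805 ≈ -0.68014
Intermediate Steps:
P(C) = -38/5 + C/5 (P(C) = -6 + (C - 2*4)/5 = -6 + (C - 8)/5 = -6 + (-8 + C)/5 = -6 + (-8/5 + C/5) = -38/5 + C/5)
n(N, U) = N*U
z = -24171
(n(122, P(-5)) + 17701)/(z - 312) = (122*(-38/5 + (1/5)*(-5)) + 17701)/(-24171 - 312) = (122*(-38/5 - 1) + 17701)/(-24483) = (122*(-43/5) + 17701)*(-1/24483) = (-5246/5 + 17701)*(-1/24483) = (83259/5)*(-1/24483) = -27753/40805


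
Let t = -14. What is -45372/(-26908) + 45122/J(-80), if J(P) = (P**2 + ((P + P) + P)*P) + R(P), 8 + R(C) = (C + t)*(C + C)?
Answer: 382212235/136665732 ≈ 2.7967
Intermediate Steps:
R(C) = -8 + 2*C*(-14 + C) (R(C) = -8 + (C - 14)*(C + C) = -8 + (-14 + C)*(2*C) = -8 + 2*C*(-14 + C))
J(P) = -8 - 28*P + 6*P**2 (J(P) = (P**2 + ((P + P) + P)*P) + (-8 - 28*P + 2*P**2) = (P**2 + (2*P + P)*P) + (-8 - 28*P + 2*P**2) = (P**2 + (3*P)*P) + (-8 - 28*P + 2*P**2) = (P**2 + 3*P**2) + (-8 - 28*P + 2*P**2) = 4*P**2 + (-8 - 28*P + 2*P**2) = -8 - 28*P + 6*P**2)
-45372/(-26908) + 45122/J(-80) = -45372/(-26908) + 45122/(-8 - 28*(-80) + 6*(-80)**2) = -45372*(-1/26908) + 45122/(-8 + 2240 + 6*6400) = 11343/6727 + 45122/(-8 + 2240 + 38400) = 11343/6727 + 45122/40632 = 11343/6727 + 45122*(1/40632) = 11343/6727 + 22561/20316 = 382212235/136665732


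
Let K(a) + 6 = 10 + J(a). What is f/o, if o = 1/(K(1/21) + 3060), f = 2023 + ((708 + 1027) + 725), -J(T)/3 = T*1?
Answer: 96146901/7 ≈ 1.3735e+7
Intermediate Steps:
J(T) = -3*T
K(a) = 4 - 3*a (K(a) = -6 + (10 - 3*a) = 4 - 3*a)
f = 4483 (f = 2023 + (1735 + 725) = 2023 + 2460 = 4483)
o = 7/21447 (o = 1/((4 - 3/21) + 3060) = 1/((4 - 3*1/21) + 3060) = 1/((4 - ⅐) + 3060) = 1/(27/7 + 3060) = 1/(21447/7) = 7/21447 ≈ 0.00032639)
f/o = 4483/(7/21447) = 4483*(21447/7) = 96146901/7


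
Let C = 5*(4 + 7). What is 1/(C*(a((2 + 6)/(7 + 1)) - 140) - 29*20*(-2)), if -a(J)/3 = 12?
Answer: -1/8520 ≈ -0.00011737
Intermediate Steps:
a(J) = -36 (a(J) = -3*12 = -36)
C = 55 (C = 5*11 = 55)
1/(C*(a((2 + 6)/(7 + 1)) - 140) - 29*20*(-2)) = 1/(55*(-36 - 140) - 29*20*(-2)) = 1/(55*(-176) - 580*(-2)) = 1/(-9680 + 1160) = 1/(-8520) = -1/8520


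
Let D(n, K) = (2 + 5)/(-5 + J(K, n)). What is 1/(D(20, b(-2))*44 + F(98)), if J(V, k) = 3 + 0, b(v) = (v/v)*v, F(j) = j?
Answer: -1/56 ≈ -0.017857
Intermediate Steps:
b(v) = v (b(v) = 1*v = v)
J(V, k) = 3
D(n, K) = -7/2 (D(n, K) = (2 + 5)/(-5 + 3) = 7/(-2) = 7*(-1/2) = -7/2)
1/(D(20, b(-2))*44 + F(98)) = 1/(-7/2*44 + 98) = 1/(-154 + 98) = 1/(-56) = -1/56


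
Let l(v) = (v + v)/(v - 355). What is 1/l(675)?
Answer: 32/135 ≈ 0.23704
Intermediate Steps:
l(v) = 2*v/(-355 + v) (l(v) = (2*v)/(-355 + v) = 2*v/(-355 + v))
1/l(675) = 1/(2*675/(-355 + 675)) = 1/(2*675/320) = 1/(2*675*(1/320)) = 1/(135/32) = 32/135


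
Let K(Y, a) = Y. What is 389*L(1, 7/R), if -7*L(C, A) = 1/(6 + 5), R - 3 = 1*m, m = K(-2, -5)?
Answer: -389/77 ≈ -5.0519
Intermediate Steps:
m = -2
R = 1 (R = 3 + 1*(-2) = 3 - 2 = 1)
L(C, A) = -1/77 (L(C, A) = -1/(7*(6 + 5)) = -⅐/11 = -⅐*1/11 = -1/77)
389*L(1, 7/R) = 389*(-1/77) = -389/77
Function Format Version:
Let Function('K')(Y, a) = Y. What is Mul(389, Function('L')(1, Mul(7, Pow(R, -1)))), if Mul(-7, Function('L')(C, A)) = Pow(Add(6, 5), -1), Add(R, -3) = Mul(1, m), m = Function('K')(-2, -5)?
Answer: Rational(-389, 77) ≈ -5.0519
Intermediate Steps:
m = -2
R = 1 (R = Add(3, Mul(1, -2)) = Add(3, -2) = 1)
Function('L')(C, A) = Rational(-1, 77) (Function('L')(C, A) = Mul(Rational(-1, 7), Pow(Add(6, 5), -1)) = Mul(Rational(-1, 7), Pow(11, -1)) = Mul(Rational(-1, 7), Rational(1, 11)) = Rational(-1, 77))
Mul(389, Function('L')(1, Mul(7, Pow(R, -1)))) = Mul(389, Rational(-1, 77)) = Rational(-389, 77)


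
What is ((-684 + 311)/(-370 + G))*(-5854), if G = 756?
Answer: 1091771/193 ≈ 5656.8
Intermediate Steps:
((-684 + 311)/(-370 + G))*(-5854) = ((-684 + 311)/(-370 + 756))*(-5854) = -373/386*(-5854) = 1091771/193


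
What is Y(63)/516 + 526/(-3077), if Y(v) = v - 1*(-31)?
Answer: 8911/793866 ≈ 0.011225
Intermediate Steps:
Y(v) = 31 + v (Y(v) = v + 31 = 31 + v)
Y(63)/516 + 526/(-3077) = (31 + 63)/516 + 526/(-3077) = 94*(1/516) + 526*(-1/3077) = 47/258 - 526/3077 = 8911/793866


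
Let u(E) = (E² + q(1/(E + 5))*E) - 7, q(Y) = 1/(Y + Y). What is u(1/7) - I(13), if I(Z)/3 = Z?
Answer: -2235/49 ≈ -45.612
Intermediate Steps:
I(Z) = 3*Z
q(Y) = 1/(2*Y)
u(E) = -7 + E² + E*(5/2 + E/2) (u(E) = (E² + (1/(2*(1/(E + 5))))*E) - 7 = (E² + (1/(2*(1/(5 + E))))*E) - 7 = (E² + ((5 + E)/2)*E) - 7 = (E² + (5/2 + E/2)*E) - 7 = (E² + E*(5/2 + E/2)) - 7 = -7 + E² + E*(5/2 + E/2))
u(1/7) - I(13) = (-7 + 3*(1/7)²/2 + (5/2)/7) - 3*13 = (-7 + 3*(⅐)²/2 + (5/2)*(⅐)) - 1*39 = (-7 + (3/2)*(1/49) + 5/14) - 39 = (-7 + 3/98 + 5/14) - 39 = -324/49 - 39 = -2235/49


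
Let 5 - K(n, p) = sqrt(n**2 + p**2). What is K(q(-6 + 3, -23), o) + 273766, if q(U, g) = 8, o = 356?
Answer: 273771 - 20*sqrt(317) ≈ 2.7342e+5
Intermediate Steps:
K(n, p) = 5 - sqrt(n**2 + p**2)
K(q(-6 + 3, -23), o) + 273766 = (5 - sqrt(8**2 + 356**2)) + 273766 = (5 - sqrt(64 + 126736)) + 273766 = (5 - sqrt(126800)) + 273766 = (5 - 20*sqrt(317)) + 273766 = 273771 - 20*sqrt(317)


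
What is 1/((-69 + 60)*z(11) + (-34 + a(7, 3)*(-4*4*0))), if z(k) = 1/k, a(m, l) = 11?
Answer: -11/383 ≈ -0.028721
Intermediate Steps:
1/((-69 + 60)*z(11) + (-34 + a(7, 3)*(-4*4*0))) = 1/((-69 + 60)/11 + (-34 + 11*(-4*4*0))) = 1/(-9*1/11 + (-34 + 11*(-16*0))) = 1/(-9/11 + (-34 + 11*0)) = 1/(-9/11 + (-34 + 0)) = 1/(-9/11 - 34) = 1/(-383/11) = -11/383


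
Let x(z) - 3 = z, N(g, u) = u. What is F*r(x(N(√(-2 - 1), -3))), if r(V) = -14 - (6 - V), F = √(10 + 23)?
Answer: -20*√33 ≈ -114.89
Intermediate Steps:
x(z) = 3 + z
F = √33 ≈ 5.7446
r(V) = -20 + V (r(V) = -14 + (-6 + V) = -20 + V)
F*r(x(N(√(-2 - 1), -3))) = √33*(-20 + (3 - 3)) = √33*(-20 + 0) = √33*(-20) = -20*√33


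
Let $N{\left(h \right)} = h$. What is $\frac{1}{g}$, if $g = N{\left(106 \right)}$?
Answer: $\frac{1}{106} \approx 0.009434$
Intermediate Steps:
$g = 106$
$\frac{1}{g} = \frac{1}{106}$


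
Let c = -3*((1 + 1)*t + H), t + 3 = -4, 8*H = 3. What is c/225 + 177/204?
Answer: 10703/10200 ≈ 1.0493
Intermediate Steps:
H = 3/8 (H = (1/8)*3 = 3/8 ≈ 0.37500)
t = -7 (t = -3 - 4 = -7)
c = 327/8 (c = -3*((1 + 1)*(-7) + 3/8) = -3*(2*(-7) + 3/8) = -3*(-14 + 3/8) = -3*(-109/8) = 327/8 ≈ 40.875)
c/225 + 177/204 = (327/8)/225 + 177/204 = (327/8)*(1/225) + 177*(1/204) = 109/600 + 59/68 = 10703/10200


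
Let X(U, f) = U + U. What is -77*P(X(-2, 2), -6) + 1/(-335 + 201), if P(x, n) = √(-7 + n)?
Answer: -1/134 - 77*I*√13 ≈ -0.0074627 - 277.63*I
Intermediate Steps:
X(U, f) = 2*U
-77*P(X(-2, 2), -6) + 1/(-335 + 201) = -77*√(-7 - 6) + 1/(-335 + 201) = -77*I*√13 + 1/(-134) = -77*I*√13 - 1/134 = -1/134 - 77*I*√13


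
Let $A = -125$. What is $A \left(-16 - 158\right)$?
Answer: $21750$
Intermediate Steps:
$A \left(-16 - 158\right) = - 125 \left(-16 - 158\right) = \left(-125\right) \left(-174\right) = 21750$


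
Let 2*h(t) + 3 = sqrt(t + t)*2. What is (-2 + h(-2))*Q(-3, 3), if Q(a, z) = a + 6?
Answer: -21/2 + 6*I ≈ -10.5 + 6.0*I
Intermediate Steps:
Q(a, z) = 6 + a
h(t) = -3/2 + sqrt(2)*sqrt(t) (h(t) = -3/2 + (sqrt(t + t)*2)/2 = -3/2 + (sqrt(2*t)*2)/2 = -3/2 + ((sqrt(2)*sqrt(t))*2)/2 = -3/2 + (2*sqrt(2)*sqrt(t))/2 = -3/2 + sqrt(2)*sqrt(t))
(-2 + h(-2))*Q(-3, 3) = (-2 + (-3/2 + sqrt(2)*sqrt(-2)))*(6 - 3) = (-2 + (-3/2 + sqrt(2)*(I*sqrt(2))))*3 = (-2 + (-3/2 + 2*I))*3 = (-7/2 + 2*I)*3 = -21/2 + 6*I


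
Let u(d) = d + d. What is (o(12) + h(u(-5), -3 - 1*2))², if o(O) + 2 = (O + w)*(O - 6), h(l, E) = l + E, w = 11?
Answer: 14641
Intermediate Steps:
u(d) = 2*d
h(l, E) = E + l
o(O) = -2 + (-6 + O)*(11 + O) (o(O) = -2 + (O + 11)*(O - 6) = -2 + (11 + O)*(-6 + O) = -2 + (-6 + O)*(11 + O))
(o(12) + h(u(-5), -3 - 1*2))² = ((-68 + 12² + 5*12) + ((-3 - 1*2) + 2*(-5)))² = ((-68 + 144 + 60) + ((-3 - 2) - 10))² = (136 + (-5 - 10))² = (136 - 15)² = 121² = 14641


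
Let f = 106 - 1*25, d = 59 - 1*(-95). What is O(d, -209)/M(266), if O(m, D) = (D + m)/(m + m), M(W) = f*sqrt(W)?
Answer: -5*sqrt(266)/603288 ≈ -0.00013517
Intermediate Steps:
d = 154 (d = 59 + 95 = 154)
f = 81 (f = 106 - 25 = 81)
M(W) = 81*sqrt(W)
O(m, D) = (D + m)/(2*m) (O(m, D) = (D + m)/((2*m)) = (D + m)*(1/(2*m)) = (D + m)/(2*m))
O(d, -209)/M(266) = ((1/2)*(-209 + 154)/154)/((81*sqrt(266))) = ((1/2)*(1/154)*(-55))*(sqrt(266)/21546) = -5*sqrt(266)/603288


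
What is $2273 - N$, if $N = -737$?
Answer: $3010$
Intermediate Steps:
$2273 - N = 2273 - -737 = 2273 + 737 = 3010$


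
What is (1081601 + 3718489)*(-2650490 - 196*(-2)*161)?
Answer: -12419647264020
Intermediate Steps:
(1081601 + 3718489)*(-2650490 - 196*(-2)*161) = 4800090*(-2650490 + 392*161) = 4800090*(-2650490 + 63112) = 4800090*(-2587378) = -12419647264020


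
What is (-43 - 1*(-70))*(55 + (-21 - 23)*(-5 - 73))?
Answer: 94149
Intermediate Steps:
(-43 - 1*(-70))*(55 + (-21 - 23)*(-5 - 73)) = (-43 + 70)*(55 - 44*(-78)) = 27*(55 + 3432) = 27*3487 = 94149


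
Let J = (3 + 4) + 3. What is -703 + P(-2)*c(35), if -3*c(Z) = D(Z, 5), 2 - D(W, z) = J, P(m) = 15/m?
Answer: -723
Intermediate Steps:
J = 10 (J = 7 + 3 = 10)
D(W, z) = -8 (D(W, z) = 2 - 1*10 = 2 - 10 = -8)
c(Z) = 8/3 (c(Z) = -⅓*(-8) = 8/3)
-703 + P(-2)*c(35) = -703 + (15/(-2))*(8/3) = -703 + (15*(-½))*(8/3) = -703 - 15/2*8/3 = -703 - 20 = -723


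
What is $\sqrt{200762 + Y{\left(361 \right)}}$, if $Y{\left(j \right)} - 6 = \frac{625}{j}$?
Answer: $\frac{3 \sqrt{8053097}}{19} \approx 448.07$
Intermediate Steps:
$Y{\left(j \right)} = 6 + \frac{625}{j}$
$\sqrt{200762 + Y{\left(361 \right)}} = \sqrt{200762 + \left(6 + \frac{625}{361}\right)} = \sqrt{200762 + \frac{2791}{361}} = \sqrt{\frac{72477873}{361}} = \frac{3 \sqrt{8053097}}{19}$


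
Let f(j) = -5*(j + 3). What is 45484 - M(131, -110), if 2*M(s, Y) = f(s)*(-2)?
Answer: 44814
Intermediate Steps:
f(j) = -15 - 5*j (f(j) = -5*(3 + j) = -15 - 5*j)
M(s, Y) = 15 + 5*s (M(s, Y) = ((-15 - 5*s)*(-2))/2 = (30 + 10*s)/2 = 15 + 5*s)
45484 - M(131, -110) = 45484 - (15 + 5*131) = 45484 - (15 + 655) = 45484 - 1*670 = 45484 - 670 = 44814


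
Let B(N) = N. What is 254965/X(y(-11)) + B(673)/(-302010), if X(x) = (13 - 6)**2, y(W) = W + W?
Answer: 77001946673/14798490 ≈ 5203.4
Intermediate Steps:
y(W) = 2*W
X(x) = 49 (X(x) = 7**2 = 49)
254965/X(y(-11)) + B(673)/(-302010) = 254965/49 + 673/(-302010) = 254965*(1/49) + 673*(-1/302010) = 254965/49 - 673/302010 = 77001946673/14798490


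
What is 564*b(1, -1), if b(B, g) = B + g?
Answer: 0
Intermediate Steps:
564*b(1, -1) = 564*(1 - 1) = 564*0 = 0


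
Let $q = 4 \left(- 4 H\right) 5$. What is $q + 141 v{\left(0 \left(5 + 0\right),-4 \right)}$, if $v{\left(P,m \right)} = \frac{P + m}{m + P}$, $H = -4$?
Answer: $461$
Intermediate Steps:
$v{\left(P,m \right)} = 1$ ($v{\left(P,m \right)} = \frac{P + m}{P + m} = 1$)
$q = 320$ ($q = 4 \left(\left(-4\right) \left(-4\right)\right) 5 = 4 \cdot 16 \cdot 5 = 64 \cdot 5 = 320$)
$q + 141 v{\left(0 \left(5 + 0\right),-4 \right)} = 320 + 141 \cdot 1 = 320 + 141 = 461$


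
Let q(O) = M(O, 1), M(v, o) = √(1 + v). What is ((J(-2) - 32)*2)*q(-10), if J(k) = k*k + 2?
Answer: -156*I ≈ -156.0*I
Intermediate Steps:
q(O) = √(1 + O)
J(k) = 2 + k² (J(k) = k² + 2 = 2 + k²)
((J(-2) - 32)*2)*q(-10) = (((2 + (-2)²) - 32)*2)*√(1 - 10) = (((2 + 4) - 32)*2)*√(-9) = ((6 - 32)*2)*(3*I) = (-26*2)*(3*I) = -156*I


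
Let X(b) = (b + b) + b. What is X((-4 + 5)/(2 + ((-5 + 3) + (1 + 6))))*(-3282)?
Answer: -9846/7 ≈ -1406.6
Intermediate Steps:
X(b) = 3*b (X(b) = 2*b + b = 3*b)
X((-4 + 5)/(2 + ((-5 + 3) + (1 + 6))))*(-3282) = (3*((-4 + 5)/(2 + ((-5 + 3) + (1 + 6)))))*(-3282) = (3*(1/(2 + (-2 + 7))))*(-3282) = (3*(1/(2 + 5)))*(-3282) = (3*(1/7))*(-3282) = (3*(1*(⅐)))*(-3282) = (3*(⅐))*(-3282) = (3/7)*(-3282) = -9846/7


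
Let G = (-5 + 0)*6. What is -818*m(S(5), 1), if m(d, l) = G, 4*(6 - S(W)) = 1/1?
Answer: 24540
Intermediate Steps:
S(W) = 23/4 (S(W) = 6 - 1/(4*1) = 6 - 1/4 = 6 - ¼*1 = 6 - ¼ = 23/4)
G = -30 (G = -5*6 = -30)
m(d, l) = -30
-818*m(S(5), 1) = -818*(-30) = -1*(-24540) = 24540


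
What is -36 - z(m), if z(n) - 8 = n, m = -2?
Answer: -42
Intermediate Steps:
z(n) = 8 + n
-36 - z(m) = -36 - (8 - 2) = -36 - 1*6 = -36 - 6 = -42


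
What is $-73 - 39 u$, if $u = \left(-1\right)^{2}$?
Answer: $-112$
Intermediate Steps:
$u = 1$
$-73 - 39 u = -73 - 39 = -112$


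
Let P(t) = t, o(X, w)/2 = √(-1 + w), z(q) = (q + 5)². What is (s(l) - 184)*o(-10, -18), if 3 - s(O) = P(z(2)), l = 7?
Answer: -460*I*√19 ≈ -2005.1*I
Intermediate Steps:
z(q) = (5 + q)²
o(X, w) = 2*√(-1 + w)
s(O) = -46 (s(O) = 3 - (5 + 2)² = 3 - 1*7² = 3 - 1*49 = 3 - 49 = -46)
(s(l) - 184)*o(-10, -18) = (-46 - 184)*(2*√(-1 - 18)) = -460*√(-19) = -460*I*√19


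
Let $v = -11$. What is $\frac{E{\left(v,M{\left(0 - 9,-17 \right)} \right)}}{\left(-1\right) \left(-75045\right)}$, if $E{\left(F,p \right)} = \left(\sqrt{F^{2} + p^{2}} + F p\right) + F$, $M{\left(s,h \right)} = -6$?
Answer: $\frac{11}{15009} + \frac{\sqrt{157}}{75045} \approx 0.00089986$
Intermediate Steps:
$E{\left(F,p \right)} = F + \sqrt{F^{2} + p^{2}} + F p$
$\frac{E{\left(v,M{\left(0 - 9,-17 \right)} \right)}}{\left(-1\right) \left(-75045\right)} = \frac{-11 + \sqrt{\left(-11\right)^{2} + \left(-6\right)^{2}} - -66}{\left(-1\right) \left(-75045\right)} = \frac{-11 + \sqrt{121 + 36} + 66}{75045} = \left(-11 + \sqrt{157} + 66\right) \frac{1}{75045} = \left(55 + \sqrt{157}\right) \frac{1}{75045} = \frac{11}{15009} + \frac{\sqrt{157}}{75045}$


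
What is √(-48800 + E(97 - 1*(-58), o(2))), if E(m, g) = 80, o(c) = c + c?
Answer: 4*I*√3045 ≈ 220.73*I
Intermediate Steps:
o(c) = 2*c
√(-48800 + E(97 - 1*(-58), o(2))) = √(-48800 + 80) = √(-48720) = 4*I*√3045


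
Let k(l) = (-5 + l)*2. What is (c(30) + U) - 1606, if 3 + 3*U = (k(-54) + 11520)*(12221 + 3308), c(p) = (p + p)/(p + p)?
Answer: 177056840/3 ≈ 5.9019e+7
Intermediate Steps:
c(p) = 1 (c(p) = (2*p)/((2*p)) = (2*p)*(1/(2*p)) = 1)
k(l) = -10 + 2*l
U = 177061655/3 (U = -1 + (((-10 + 2*(-54)) + 11520)*(12221 + 3308))/3 = -1 + (((-10 - 108) + 11520)*15529)/3 = -1 + ((-118 + 11520)*15529)/3 = -1 + (11402*15529)/3 = -1 + (⅓)*177061658 = -1 + 177061658/3 = 177061655/3 ≈ 5.9021e+7)
(c(30) + U) - 1606 = (1 + 177061655/3) - 1606 = 177061658/3 - 1606 = 177056840/3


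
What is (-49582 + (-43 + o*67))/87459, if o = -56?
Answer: -53377/87459 ≈ -0.61031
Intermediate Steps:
(-49582 + (-43 + o*67))/87459 = (-49582 + (-43 - 56*67))/87459 = (-49582 + (-43 - 3752))*(1/87459) = (-49582 - 3795)*(1/87459) = -53377*1/87459 = -53377/87459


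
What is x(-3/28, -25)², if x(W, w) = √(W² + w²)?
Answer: 490009/784 ≈ 625.01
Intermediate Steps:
x(-3/28, -25)² = (√((-3/28)² + (-25)²))² = (√((-3*1/28)² + 625))² = (√((-3/28)² + 625))² = (√(9/784 + 625))² = (√(490009/784))² = (√490009/28)² = 490009/784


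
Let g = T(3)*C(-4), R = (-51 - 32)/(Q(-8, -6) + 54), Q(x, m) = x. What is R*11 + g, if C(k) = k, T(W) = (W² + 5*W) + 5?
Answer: -6249/46 ≈ -135.85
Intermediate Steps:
T(W) = 5 + W² + 5*W
R = -83/46 (R = (-51 - 32)/(-8 + 54) = -83/46 ≈ -1.8043)
g = -116 (g = (5 + 3² + 5*3)*(-4) = (5 + 9 + 15)*(-4) = 29*(-4) = -116)
R*11 + g = -83/46*11 - 116 = -913/46 - 116 = -6249/46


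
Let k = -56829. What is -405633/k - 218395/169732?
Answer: 18812576967/3215233276 ≈ 5.8511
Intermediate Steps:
-405633/k - 218395/169732 = -405633/(-56829) - 218395/169732 = -405633*(-1/56829) - 218395*1/169732 = 135211/18943 - 218395/169732 = 18812576967/3215233276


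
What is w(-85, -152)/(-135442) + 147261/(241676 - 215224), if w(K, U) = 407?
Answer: 9967279199/1791355892 ≈ 5.5641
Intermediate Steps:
w(-85, -152)/(-135442) + 147261/(241676 - 215224) = 407/(-135442) + 147261/(241676 - 215224) = 407*(-1/135442) + 147261/26452 = -407/135442 + 147261*(1/26452) = -407/135442 + 147261/26452 = 9967279199/1791355892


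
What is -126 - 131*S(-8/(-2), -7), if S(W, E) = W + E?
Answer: 267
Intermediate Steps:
S(W, E) = E + W
-126 - 131*S(-8/(-2), -7) = -126 - 131*(-7 - 8/(-2)) = -126 - 131*(-7 - 8*(-1/2)) = -126 - 131*(-7 + 4) = -126 - 131*(-3) = -126 + 393 = 267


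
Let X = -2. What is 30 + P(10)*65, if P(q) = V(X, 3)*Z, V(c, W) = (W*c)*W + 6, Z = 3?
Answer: -2310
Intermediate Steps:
V(c, W) = 6 + c*W² (V(c, W) = c*W² + 6 = 6 + c*W²)
P(q) = -36 (P(q) = (6 - 2*3²)*3 = (6 - 2*9)*3 = (6 - 18)*3 = -12*3 = -36)
30 + P(10)*65 = 30 - 36*65 = 30 - 2340 = -2310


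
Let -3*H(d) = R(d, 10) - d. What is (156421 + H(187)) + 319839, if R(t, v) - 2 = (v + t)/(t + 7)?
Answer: 277219013/582 ≈ 4.7632e+5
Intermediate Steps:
R(t, v) = 2 + (t + v)/(7 + t) (R(t, v) = 2 + (v + t)/(t + 7) = 2 + (t + v)/(7 + t))
H(d) = d/3 - (24 + 3*d)/(3*(7 + d)) (H(d) = -((14 + 10 + 3*d)/(7 + d) - d)/3 = -((24 + 3*d)/(7 + d) - d)/3 = -(-d + (24 + 3*d)/(7 + d))/3 = d/3 - (24 + 3*d)/(3*(7 + d)))
(156421 + H(187)) + 319839 = (156421 + (-24 + 187² + 4*187)/(3*(7 + 187))) + 319839 = (156421 + (⅓)*(-24 + 34969 + 748)/194) + 319839 = (156421 + (⅓)*(1/194)*35693) + 319839 = (156421 + 35693/582) + 319839 = 91072715/582 + 319839 = 277219013/582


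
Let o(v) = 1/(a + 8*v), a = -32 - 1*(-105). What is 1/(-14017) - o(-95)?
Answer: 13330/9629679 ≈ 0.0013843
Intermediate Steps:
a = 73 (a = -32 + 105 = 73)
o(v) = 1/(73 + 8*v)
1/(-14017) - o(-95) = 1/(-14017) - 1/(73 + 8*(-95)) = -1/14017 - 1/(73 - 760) = -1/14017 - 1/(-687) = -1/14017 - 1*(-1/687) = -1/14017 + 1/687 = 13330/9629679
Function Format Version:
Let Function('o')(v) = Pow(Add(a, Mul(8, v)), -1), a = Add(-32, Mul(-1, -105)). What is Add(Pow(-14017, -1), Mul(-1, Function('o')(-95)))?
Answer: Rational(13330, 9629679) ≈ 0.0013843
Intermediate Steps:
a = 73 (a = Add(-32, 105) = 73)
Function('o')(v) = Pow(Add(73, Mul(8, v)), -1)
Add(Pow(-14017, -1), Mul(-1, Function('o')(-95))) = Add(Pow(-14017, -1), Mul(-1, Pow(Add(73, Mul(8, -95)), -1))) = Add(Rational(-1, 14017), Mul(-1, Pow(Add(73, -760), -1))) = Add(Rational(-1, 14017), Mul(-1, Pow(-687, -1))) = Add(Rational(-1, 14017), Mul(-1, Rational(-1, 687))) = Add(Rational(-1, 14017), Rational(1, 687)) = Rational(13330, 9629679)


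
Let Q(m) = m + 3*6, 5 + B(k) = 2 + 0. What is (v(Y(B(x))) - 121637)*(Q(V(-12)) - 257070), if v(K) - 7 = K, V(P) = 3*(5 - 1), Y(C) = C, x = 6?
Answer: 31264546320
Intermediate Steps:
B(k) = -3 (B(k) = -5 + (2 + 0) = -5 + 2 = -3)
V(P) = 12 (V(P) = 3*4 = 12)
v(K) = 7 + K
Q(m) = 18 + m (Q(m) = m + 18 = 18 + m)
(v(Y(B(x))) - 121637)*(Q(V(-12)) - 257070) = ((7 - 3) - 121637)*((18 + 12) - 257070) = (4 - 121637)*(30 - 257070) = -121633*(-257040) = 31264546320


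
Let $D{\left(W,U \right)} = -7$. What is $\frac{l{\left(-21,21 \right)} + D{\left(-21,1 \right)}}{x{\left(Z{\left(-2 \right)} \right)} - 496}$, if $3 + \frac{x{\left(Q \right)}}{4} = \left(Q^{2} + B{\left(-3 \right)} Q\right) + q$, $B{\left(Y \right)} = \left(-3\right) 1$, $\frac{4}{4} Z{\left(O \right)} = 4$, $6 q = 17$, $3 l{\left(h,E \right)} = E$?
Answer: $0$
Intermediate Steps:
$l{\left(h,E \right)} = \frac{E}{3}$
$q = \frac{17}{6}$ ($q = \frac{1}{6} \cdot 17 = \frac{17}{6} \approx 2.8333$)
$Z{\left(O \right)} = 4$
$B{\left(Y \right)} = -3$
$x{\left(Q \right)} = - \frac{2}{3} - 12 Q + 4 Q^{2}$ ($x{\left(Q \right)} = -12 + 4 \left(\left(Q^{2} - 3 Q\right) + \frac{17}{6}\right) = -12 + 4 \left(\frac{17}{6} + Q^{2} - 3 Q\right) = -12 + \left(\frac{34}{3} - 12 Q + 4 Q^{2}\right) = - \frac{2}{3} - 12 Q + 4 Q^{2}$)
$\frac{l{\left(-21,21 \right)} + D{\left(-21,1 \right)}}{x{\left(Z{\left(-2 \right)} \right)} - 496} = \frac{\frac{1}{3} \cdot 21 - 7}{\left(- \frac{2}{3} - 48 + 4 \cdot 4^{2}\right) - 496} = \frac{7 - 7}{\left(- \frac{2}{3} - 48 + 4 \cdot 16\right) - 496} = \frac{0}{\left(- \frac{2}{3} - 48 + 64\right) - 496} = \frac{0}{\frac{46}{3} - 496} = \frac{0}{- \frac{1442}{3}} = 0 \left(- \frac{3}{1442}\right) = 0$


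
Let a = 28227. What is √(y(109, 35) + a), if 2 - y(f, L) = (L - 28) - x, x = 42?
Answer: 2*√7066 ≈ 168.12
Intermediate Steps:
y(f, L) = 72 - L (y(f, L) = 2 - ((L - 28) - 1*42) = 2 - ((-28 + L) - 42) = 2 - (-70 + L) = 2 + (70 - L) = 72 - L)
√(y(109, 35) + a) = √((72 - 1*35) + 28227) = √((72 - 35) + 28227) = √(37 + 28227) = √28264 = 2*√7066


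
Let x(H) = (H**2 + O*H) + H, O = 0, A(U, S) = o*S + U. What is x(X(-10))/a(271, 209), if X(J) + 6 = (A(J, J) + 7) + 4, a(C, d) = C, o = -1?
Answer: 30/271 ≈ 0.11070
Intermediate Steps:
A(U, S) = U - S (A(U, S) = -S + U = U - S)
X(J) = 5 (X(J) = -6 + (((J - J) + 7) + 4) = -6 + ((0 + 7) + 4) = -6 + (7 + 4) = -6 + 11 = 5)
x(H) = H + H**2 (x(H) = (H**2 + 0*H) + H = (H**2 + 0) + H = H**2 + H = H + H**2)
x(X(-10))/a(271, 209) = (5*(1 + 5))/271 = (5*6)*(1/271) = 30*(1/271) = 30/271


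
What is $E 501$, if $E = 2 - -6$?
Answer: $4008$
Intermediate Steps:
$E = 8$ ($E = 2 + 6 = 8$)
$E 501 = 8 \cdot 501 = 4008$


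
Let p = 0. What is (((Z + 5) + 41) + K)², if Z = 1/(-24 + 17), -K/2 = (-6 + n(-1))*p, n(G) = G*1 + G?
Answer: 103041/49 ≈ 2102.9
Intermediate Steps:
n(G) = 2*G (n(G) = G + G = 2*G)
K = 0 (K = -2*(-6 + 2*(-1))*0 = -2*(-6 - 2)*0 = -(-16)*0 = -2*0 = 0)
Z = -⅐ (Z = 1/(-7) = -⅐ ≈ -0.14286)
(((Z + 5) + 41) + K)² = (((-⅐ + 5) + 41) + 0)² = ((34/7 + 41) + 0)² = (321/7 + 0)² = (321/7)² = 103041/49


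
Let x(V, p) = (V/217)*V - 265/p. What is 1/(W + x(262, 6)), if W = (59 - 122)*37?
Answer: -1302/2680603 ≈ -0.00048571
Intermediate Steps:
x(V, p) = -265/p + V²/217 (x(V, p) = (V*(1/217))*V - 265/p = (V/217)*V - 265/p = V²/217 - 265/p = -265/p + V²/217)
W = -2331 (W = -63*37 = -2331)
1/(W + x(262, 6)) = 1/(-2331 + (-265/6 + (1/217)*262²)) = 1/(-2331 + (-265*⅙ + (1/217)*68644)) = 1/(-2331 + (-265/6 + 68644/217)) = 1/(-2331 + 354359/1302) = 1/(-2680603/1302) = -1302/2680603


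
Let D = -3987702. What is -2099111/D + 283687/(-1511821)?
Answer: 2042220873857/6028691625342 ≈ 0.33875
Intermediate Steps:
-2099111/D + 283687/(-1511821) = -2099111/(-3987702) + 283687/(-1511821) = -2099111*(-1/3987702) + 283687*(-1/1511821) = 2099111/3987702 - 283687/1511821 = 2042220873857/6028691625342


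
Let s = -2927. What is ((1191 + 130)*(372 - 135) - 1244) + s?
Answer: 308906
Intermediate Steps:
((1191 + 130)*(372 - 135) - 1244) + s = ((1191 + 130)*(372 - 135) - 1244) - 2927 = (1321*237 - 1244) - 2927 = (313077 - 1244) - 2927 = 311833 - 2927 = 308906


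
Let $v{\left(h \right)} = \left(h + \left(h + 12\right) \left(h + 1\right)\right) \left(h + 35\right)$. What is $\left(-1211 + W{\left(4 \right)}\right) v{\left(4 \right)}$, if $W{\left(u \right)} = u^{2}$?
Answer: $-3914820$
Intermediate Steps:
$v{\left(h \right)} = \left(35 + h\right) \left(h + \left(1 + h\right) \left(12 + h\right)\right)$ ($v{\left(h \right)} = \left(h + \left(12 + h\right) \left(1 + h\right)\right) \left(35 + h\right) = \left(h + \left(1 + h\right) \left(12 + h\right)\right) \left(35 + h\right) = \left(35 + h\right) \left(h + \left(1 + h\right) \left(12 + h\right)\right)$)
$\left(-1211 + W{\left(4 \right)}\right) v{\left(4 \right)} = \left(-1211 + 4^{2}\right) \left(420 + 4^{3} + 49 \cdot 4^{2} + 502 \cdot 4\right) = \left(-1211 + 16\right) \left(420 + 64 + 49 \cdot 16 + 2008\right) = - 1195 \left(420 + 64 + 784 + 2008\right) = \left(-1195\right) 3276 = -3914820$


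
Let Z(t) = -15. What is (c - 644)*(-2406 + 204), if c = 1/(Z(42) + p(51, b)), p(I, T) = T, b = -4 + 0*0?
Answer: 26945874/19 ≈ 1.4182e+6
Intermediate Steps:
b = -4 (b = -4 + 0 = -4)
c = -1/19 (c = 1/(-15 - 4) = 1/(-19) = -1/19 ≈ -0.052632)
(c - 644)*(-2406 + 204) = (-1/19 - 644)*(-2406 + 204) = -12237/19*(-2202) = 26945874/19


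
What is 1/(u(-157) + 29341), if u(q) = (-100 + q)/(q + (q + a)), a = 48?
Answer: 266/7804963 ≈ 3.4081e-5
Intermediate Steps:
u(q) = (-100 + q)/(48 + 2*q) (u(q) = (-100 + q)/(q + (q + 48)) = (-100 + q)/(q + (48 + q)) = (-100 + q)/(48 + 2*q))
1/(u(-157) + 29341) = 1/((-100 - 157)/(2*(24 - 157)) + 29341) = 1/((½)*(-257)/(-133) + 29341) = 1/((½)*(-1/133)*(-257) + 29341) = 1/(257/266 + 29341) = 1/(7804963/266) = 266/7804963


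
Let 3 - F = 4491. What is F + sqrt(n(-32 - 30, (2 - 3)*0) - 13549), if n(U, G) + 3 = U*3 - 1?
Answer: -4488 + I*sqrt(13739) ≈ -4488.0 + 117.21*I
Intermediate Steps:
F = -4488 (F = 3 - 1*4491 = 3 - 4491 = -4488)
n(U, G) = -4 + 3*U (n(U, G) = -3 + (U*3 - 1) = -3 + (3*U - 1) = -3 + (-1 + 3*U) = -4 + 3*U)
F + sqrt(n(-32 - 30, (2 - 3)*0) - 13549) = -4488 + sqrt((-4 + 3*(-32 - 30)) - 13549) = -4488 + sqrt((-4 + 3*(-62)) - 13549) = -4488 + sqrt((-4 - 186) - 13549) = -4488 + sqrt(-190 - 13549) = -4488 + sqrt(-13739) = -4488 + I*sqrt(13739)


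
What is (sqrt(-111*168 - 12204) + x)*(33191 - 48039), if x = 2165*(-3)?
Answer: 96437760 - 89088*I*sqrt(857) ≈ 9.6438e+7 - 2.608e+6*I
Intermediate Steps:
x = -6495
(sqrt(-111*168 - 12204) + x)*(33191 - 48039) = (sqrt(-111*168 - 12204) - 6495)*(33191 - 48039) = (sqrt(-18648 - 12204) - 6495)*(-14848) = (sqrt(-30852) - 6495)*(-14848) = (6*I*sqrt(857) - 6495)*(-14848) = (-6495 + 6*I*sqrt(857))*(-14848) = 96437760 - 89088*I*sqrt(857)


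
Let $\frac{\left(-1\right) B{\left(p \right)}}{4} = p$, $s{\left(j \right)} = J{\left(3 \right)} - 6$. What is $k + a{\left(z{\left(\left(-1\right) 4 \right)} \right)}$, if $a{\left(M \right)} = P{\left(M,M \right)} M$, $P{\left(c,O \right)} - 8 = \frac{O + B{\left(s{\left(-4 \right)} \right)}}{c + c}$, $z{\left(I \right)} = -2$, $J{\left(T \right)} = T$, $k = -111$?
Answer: $-122$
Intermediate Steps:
$s{\left(j \right)} = -3$ ($s{\left(j \right)} = 3 - 6 = -3$)
$B{\left(p \right)} = - 4 p$
$P{\left(c,O \right)} = 8 + \frac{12 + O}{2 c}$ ($P{\left(c,O \right)} = 8 + \frac{O - -12}{c + c} = 8 + \frac{O + 12}{2 c} = 8 + \left(12 + O\right) \frac{1}{2 c} = 8 + \frac{12 + O}{2 c}$)
$a{\left(M \right)} = 6 + \frac{17 M}{2}$ ($a{\left(M \right)} = \frac{12 + M + 16 M}{2 M} M = \frac{12 + 17 M}{2 M} M = 6 + \frac{17 M}{2}$)
$k + a{\left(z{\left(\left(-1\right) 4 \right)} \right)} = -111 + \left(6 + \frac{17}{2} \left(-2\right)\right) = -111 + \left(6 - 17\right) = -111 - 11 = -122$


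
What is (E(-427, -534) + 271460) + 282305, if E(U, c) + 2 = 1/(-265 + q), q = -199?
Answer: 256946031/464 ≈ 5.5376e+5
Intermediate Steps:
E(U, c) = -929/464 (E(U, c) = -2 + 1/(-265 - 199) = -2 + 1/(-464) = -2 - 1/464 = -929/464)
(E(-427, -534) + 271460) + 282305 = (-929/464 + 271460) + 282305 = 125956511/464 + 282305 = 256946031/464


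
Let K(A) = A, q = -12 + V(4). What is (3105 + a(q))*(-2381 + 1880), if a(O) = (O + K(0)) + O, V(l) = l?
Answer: -1547589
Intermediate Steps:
q = -8 (q = -12 + 4 = -8)
a(O) = 2*O (a(O) = (O + 0) + O = O + O = 2*O)
(3105 + a(q))*(-2381 + 1880) = (3105 + 2*(-8))*(-2381 + 1880) = (3105 - 16)*(-501) = 3089*(-501) = -1547589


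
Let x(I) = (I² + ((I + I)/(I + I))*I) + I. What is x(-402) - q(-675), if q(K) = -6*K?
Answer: 156750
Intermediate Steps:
x(I) = I² + 2*I (x(I) = (I² + ((2*I)/((2*I)))*I) + I = (I² + ((2*I)*(1/(2*I)))*I) + I = (I² + 1*I) + I = (I² + I) + I = (I + I²) + I = I² + 2*I)
x(-402) - q(-675) = -402*(2 - 402) - (-6)*(-675) = -402*(-400) - 1*4050 = 160800 - 4050 = 156750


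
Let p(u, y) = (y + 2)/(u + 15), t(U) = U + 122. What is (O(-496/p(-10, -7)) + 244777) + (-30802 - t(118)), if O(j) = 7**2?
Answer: 213784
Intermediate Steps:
t(U) = 122 + U
p(u, y) = (2 + y)/(15 + u)
O(j) = 49
(O(-496/p(-10, -7)) + 244777) + (-30802 - t(118)) = (49 + 244777) + (-30802 - (122 + 118)) = 244826 + (-30802 - 1*240) = 244826 + (-30802 - 240) = 244826 - 31042 = 213784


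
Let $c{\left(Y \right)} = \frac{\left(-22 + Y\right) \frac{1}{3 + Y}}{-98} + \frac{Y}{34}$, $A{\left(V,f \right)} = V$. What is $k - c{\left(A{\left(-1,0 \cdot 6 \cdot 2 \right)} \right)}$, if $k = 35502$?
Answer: $\frac{118292371}{3332} \approx 35502.0$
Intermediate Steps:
$c{\left(Y \right)} = \frac{Y}{34} - \frac{-22 + Y}{98 \left(3 + Y\right)}$ ($c{\left(Y \right)} = \frac{-22 + Y}{3 + Y} \left(- \frac{1}{98}\right) + Y \frac{1}{34} = - \frac{-22 + Y}{98 \left(3 + Y\right)} + \frac{Y}{34} = \frac{Y}{34} - \frac{-22 + Y}{98 \left(3 + Y\right)}$)
$k - c{\left(A{\left(-1,0 \cdot 6 \cdot 2 \right)} \right)} = 35502 - \frac{374 + 49 \left(-1\right)^{2} + 130 \left(-1\right)}{1666 \left(3 - 1\right)} = 35502 - \frac{374 + 49 \cdot 1 - 130}{1666 \cdot 2} = 35502 - \frac{1}{1666} \cdot \frac{1}{2} \left(374 + 49 - 130\right) = 35502 - \frac{1}{1666} \cdot \frac{1}{2} \cdot 293 = 35502 - \frac{293}{3332} = \frac{118292371}{3332}$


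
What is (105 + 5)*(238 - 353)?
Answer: -12650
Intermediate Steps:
(105 + 5)*(238 - 353) = 110*(-115) = -12650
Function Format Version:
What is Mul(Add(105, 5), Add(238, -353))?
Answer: -12650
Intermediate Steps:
Mul(Add(105, 5), Add(238, -353)) = Mul(110, -115) = -12650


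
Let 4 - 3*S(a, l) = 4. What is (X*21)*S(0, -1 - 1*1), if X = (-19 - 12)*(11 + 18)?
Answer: 0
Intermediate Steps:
S(a, l) = 0 (S(a, l) = 4/3 - ⅓*4 = 4/3 - 4/3 = 0)
X = -899 (X = -31*29 = -899)
(X*21)*S(0, -1 - 1*1) = -899*21*0 = -18879*0 = 0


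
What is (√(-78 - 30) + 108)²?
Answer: 11556 + 1296*I*√3 ≈ 11556.0 + 2244.7*I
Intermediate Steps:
(√(-78 - 30) + 108)² = (√(-108) + 108)² = (6*I*√3 + 108)² = (108 + 6*I*√3)²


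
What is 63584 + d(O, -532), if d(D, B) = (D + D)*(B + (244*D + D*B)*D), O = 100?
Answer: -576042816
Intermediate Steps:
d(D, B) = 2*D*(B + D*(244*D + B*D)) (d(D, B) = (2*D)*(B + (244*D + B*D)*D) = (2*D)*(B + D*(244*D + B*D)) = 2*D*(B + D*(244*D + B*D)))
63584 + d(O, -532) = 63584 + 2*100*(-532 + 244*100² - 532*100²) = 63584 + 2*100*(-532 + 244*10000 - 532*10000) = 63584 + 2*100*(-532 + 2440000 - 5320000) = 63584 + 2*100*(-2880532) = 63584 - 576106400 = -576042816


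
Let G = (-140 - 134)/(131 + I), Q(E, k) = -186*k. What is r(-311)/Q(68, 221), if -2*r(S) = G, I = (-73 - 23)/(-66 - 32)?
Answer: -6713/265832502 ≈ -2.5253e-5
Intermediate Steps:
I = 48/49 (I = -96/(-98) = -96*(-1/98) = 48/49 ≈ 0.97959)
G = -13426/6467 (G = (-140 - 134)/(131 + 48/49) = -274/6467/49 = -274*49/6467 = -13426/6467 ≈ -2.0761)
r(S) = 6713/6467 (r(S) = -½*(-13426/6467) = 6713/6467)
r(-311)/Q(68, 221) = 6713/(6467*((-186*221))) = (6713/6467)/(-41106) = (6713/6467)*(-1/41106) = -6713/265832502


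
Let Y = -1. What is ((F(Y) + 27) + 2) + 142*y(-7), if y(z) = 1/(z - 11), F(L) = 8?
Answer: 262/9 ≈ 29.111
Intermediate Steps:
y(z) = 1/(-11 + z)
((F(Y) + 27) + 2) + 142*y(-7) = ((8 + 27) + 2) + 142/(-11 - 7) = (35 + 2) + 142/(-18) = 37 + 142*(-1/18) = 37 - 71/9 = 262/9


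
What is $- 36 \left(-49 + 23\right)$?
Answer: $936$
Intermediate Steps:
$- 36 \left(-49 + 23\right) = \left(-36\right) \left(-26\right) = 936$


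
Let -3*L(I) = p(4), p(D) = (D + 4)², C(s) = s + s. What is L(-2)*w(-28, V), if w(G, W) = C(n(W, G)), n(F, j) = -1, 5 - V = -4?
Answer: 128/3 ≈ 42.667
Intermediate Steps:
V = 9 (V = 5 - 1*(-4) = 5 + 4 = 9)
C(s) = 2*s
w(G, W) = -2 (w(G, W) = 2*(-1) = -2)
p(D) = (4 + D)²
L(I) = -64/3 (L(I) = -(4 + 4)²/3 = -⅓*8² = -⅓*64 = -64/3)
L(-2)*w(-28, V) = -64/3*(-2) = 128/3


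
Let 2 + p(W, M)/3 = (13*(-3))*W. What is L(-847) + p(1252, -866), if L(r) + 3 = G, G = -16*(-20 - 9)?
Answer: -146029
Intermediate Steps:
G = 464 (G = -16*(-29) = 464)
p(W, M) = -6 - 117*W (p(W, M) = -6 + 3*((13*(-3))*W) = -6 + 3*(-39*W) = -6 - 117*W)
L(r) = 461 (L(r) = -3 + 464 = 461)
L(-847) + p(1252, -866) = 461 + (-6 - 117*1252) = 461 + (-6 - 146484) = 461 - 146490 = -146029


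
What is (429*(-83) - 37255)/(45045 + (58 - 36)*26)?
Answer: -72862/45617 ≈ -1.5973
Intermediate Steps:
(429*(-83) - 37255)/(45045 + (58 - 36)*26) = (-35607 - 37255)/(45045 + 22*26) = -72862/(45045 + 572) = -72862/45617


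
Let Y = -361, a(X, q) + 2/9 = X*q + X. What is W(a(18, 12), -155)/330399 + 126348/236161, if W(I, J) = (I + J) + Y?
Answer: 375107426728/702246224151 ≈ 0.53415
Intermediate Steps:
a(X, q) = -2/9 + X + X*q (a(X, q) = -2/9 + (X*q + X) = -2/9 + (X + X*q) = -2/9 + X + X*q)
W(I, J) = -361 + I + J (W(I, J) = (I + J) - 361 = -361 + I + J)
W(a(18, 12), -155)/330399 + 126348/236161 = (-361 + (-2/9 + 18 + 18*12) - 155)/330399 + 126348/236161 = (-361 + (-2/9 + 18 + 216) - 155)*(1/330399) + 126348*(1/236161) = (-361 + 2104/9 - 155)*(1/330399) + 126348/236161 = -2540/9*1/330399 + 126348/236161 = -2540/2973591 + 126348/236161 = 375107426728/702246224151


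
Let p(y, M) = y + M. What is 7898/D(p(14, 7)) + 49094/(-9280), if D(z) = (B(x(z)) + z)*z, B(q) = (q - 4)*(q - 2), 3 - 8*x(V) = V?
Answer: 194061913/74151840 ≈ 2.6171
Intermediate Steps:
x(V) = 3/8 - V/8
p(y, M) = M + y
B(q) = (-4 + q)*(-2 + q)
D(z) = z*(23/4 + (3/8 - z/8)² + 7*z/4) (D(z) = ((8 + (3/8 - z/8)² - 6*(3/8 - z/8)) + z)*z = ((8 + (3/8 - z/8)² + (-9/4 + 3*z/4)) + z)*z = ((23/4 + (3/8 - z/8)² + 3*z/4) + z)*z = (23/4 + (3/8 - z/8)² + 7*z/4)*z = z*(23/4 + (3/8 - z/8)² + 7*z/4))
7898/D(p(14, 7)) + 49094/(-9280) = 7898/(((7 + 14)*(377 + (7 + 14)² + 106*(7 + 14))/64)) + 49094/(-9280) = 7898/(((1/64)*21*(377 + 21² + 106*21))) + 49094*(-1/9280) = 7898/(((1/64)*21*(377 + 441 + 2226))) - 24547/4640 = 7898/(((1/64)*21*3044)) - 24547/4640 = 7898/(15981/16) - 24547/4640 = 7898*(16/15981) - 24547/4640 = 126368/15981 - 24547/4640 = 194061913/74151840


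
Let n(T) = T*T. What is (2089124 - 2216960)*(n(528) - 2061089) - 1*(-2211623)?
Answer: 227844953603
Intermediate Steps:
n(T) = T**2
(2089124 - 2216960)*(n(528) - 2061089) - 1*(-2211623) = (2089124 - 2216960)*(528**2 - 2061089) - 1*(-2211623) = -127836*(278784 - 2061089) + 2211623 = -127836*(-1782305) + 2211623 = 227842741980 + 2211623 = 227844953603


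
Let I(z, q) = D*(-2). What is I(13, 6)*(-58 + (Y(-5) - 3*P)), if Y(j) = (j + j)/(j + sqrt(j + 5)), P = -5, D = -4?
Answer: -328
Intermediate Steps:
I(z, q) = 8 (I(z, q) = -4*(-2) = 8)
Y(j) = 2*j/(j + sqrt(5 + j)) (Y(j) = (2*j)/(j + sqrt(5 + j)) = 2*j/(j + sqrt(5 + j)))
I(13, 6)*(-58 + (Y(-5) - 3*P)) = 8*(-58 + (2*(-5)/(-5 + sqrt(5 - 5)) - 3*(-5))) = 8*(-58 + (2*(-5)/(-5 + sqrt(0)) + 15)) = 8*(-58 + (2*(-5)/(-5 + 0) + 15)) = 8*(-58 + (2*(-5)/(-5) + 15)) = 8*(-58 + (2*(-5)*(-1/5) + 15)) = 8*(-58 + (2 + 15)) = 8*(-58 + 17) = 8*(-41) = -328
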